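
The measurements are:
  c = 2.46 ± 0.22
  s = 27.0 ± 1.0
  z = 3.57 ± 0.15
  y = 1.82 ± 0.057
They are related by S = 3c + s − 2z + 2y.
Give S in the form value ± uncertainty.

Absolute uncertainties add in quadrature for a linear combination:
  (3·δc)² = 0.436;  (δs)² = 1.00;  (2·δz)² = 0.0900;  (2·δy)² = 0.0130
δS = √(1.54) = 1.24
S = 30.9.

30.9 ± 1.24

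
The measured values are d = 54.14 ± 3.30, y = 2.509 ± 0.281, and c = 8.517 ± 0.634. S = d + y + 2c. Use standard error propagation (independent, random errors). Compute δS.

3.55

S is a linear combination, so absolute uncertainties add in quadrature:
  (δd)² = 10.9;  (δy)² = 0.0790;  (2·δc)² = 1.61
δS = √(12.6) = 3.55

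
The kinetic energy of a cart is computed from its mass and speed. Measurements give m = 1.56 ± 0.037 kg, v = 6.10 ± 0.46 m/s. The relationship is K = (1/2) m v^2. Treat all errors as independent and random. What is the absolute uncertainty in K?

4.43 J

For a monomial K ∝ m, v^2, fractional errors add in quadrature:
  (1·δm/m)² = (1×0.0237)² = 0.000563;  (2·δv/v)² = (2×0.0754)² = 0.0227
δK/K = √(0.0233) = 0.153
K = 29.0 J, so δK = 0.153 × 29.0 = 4.43 J.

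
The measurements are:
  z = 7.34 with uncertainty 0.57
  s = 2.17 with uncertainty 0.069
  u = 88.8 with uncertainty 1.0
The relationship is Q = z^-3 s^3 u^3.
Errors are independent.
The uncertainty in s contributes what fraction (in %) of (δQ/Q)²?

(δQ/Q)² = (-3·δz/z)² + (3·δs/s)² + (3·δu/u)²
  z term: (-3×0.0777)² = 0.0543
  s term: (3×0.0318)² = 0.00910
  u term: (3×0.0113)² = 0.00114
Total = 0.0645. Share from s = 0.00910/0.0645 = 0.141.

14.1%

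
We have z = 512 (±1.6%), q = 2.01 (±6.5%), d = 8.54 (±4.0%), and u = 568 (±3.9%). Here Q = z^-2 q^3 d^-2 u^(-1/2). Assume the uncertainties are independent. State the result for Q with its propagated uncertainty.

Since Q is a product/quotient, work with relative uncertainties:
  (-2·δz/z)² = (-2×0.0160)² = 0.00102;  (3·δq/q)² = (3×0.0650)² = 0.0380;  (-2·δd/d)² = (-2×0.0400)² = 0.00640;  (−½·δu/u)² = (-0.5×0.0390)² = 0.000380
δQ/Q = √(0.0458) = 0.214
Q = 1.78e-08, so δQ = 0.214 × 1.78e-08 = 3.82e-09.

(1.78 ± 0.382) × 10^-8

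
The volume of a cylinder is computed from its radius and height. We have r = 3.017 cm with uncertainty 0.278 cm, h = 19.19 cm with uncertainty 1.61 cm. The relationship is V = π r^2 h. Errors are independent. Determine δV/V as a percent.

For a monomial V ∝ r^2, h, fractional errors add in quadrature:
  (2·δr/r)² = (2×0.0921)² = 0.0340;  (1·δh/h)² = (1×0.0839)² = 0.00704
δV/V = √(0.0410) = 0.202

20.2%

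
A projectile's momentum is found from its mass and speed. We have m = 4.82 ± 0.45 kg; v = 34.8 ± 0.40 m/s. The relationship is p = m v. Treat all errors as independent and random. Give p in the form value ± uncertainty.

For a monomial p ∝ m, v, fractional errors add in quadrature:
  (1·δm/m)² = (1×0.0934)² = 0.00872;  (1·δv/v)² = (1×0.0115)² = 0.000132
δp/p = √(0.00885) = 0.0941
p = 168 kg·m/s, so δp = 0.0941 × 168 = 15.8 kg·m/s.

168 ± 15.8 kg·m/s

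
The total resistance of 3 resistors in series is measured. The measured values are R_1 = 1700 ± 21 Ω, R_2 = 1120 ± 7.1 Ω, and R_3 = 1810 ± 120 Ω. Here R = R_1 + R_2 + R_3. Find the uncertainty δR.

R is a linear combination, so absolute uncertainties add in quadrature:
  (δR_1)² = 441;  (δR_2)² = 50.4;  (δR_3)² = 14400
δR = √(14900) = 122 Ω

122 Ω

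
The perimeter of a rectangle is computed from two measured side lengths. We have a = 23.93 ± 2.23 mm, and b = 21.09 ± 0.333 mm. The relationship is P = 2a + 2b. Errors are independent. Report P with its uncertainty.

90.04 ± 4.51 mm

P is a linear combination, so absolute uncertainties add in quadrature:
  (2·δa)² = 19.9;  (2·δb)² = 0.444
δP = √(20.3) = 4.51 mm
P = 90.04 mm.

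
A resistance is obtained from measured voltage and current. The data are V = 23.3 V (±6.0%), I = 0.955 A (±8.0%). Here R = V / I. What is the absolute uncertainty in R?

2.44 Ω

Relative error in a monomial: (δR/R)² = Σ (nᵢ · δxᵢ/xᵢ)².
  (1·δV/V)² = (1×0.0600)² = 0.00360;  (-1·δI/I)² = (-1×0.0800)² = 0.00640
δR/R = √(0.0100) = 0.100
R = 24.4 Ω, so δR = 0.100 × 24.4 = 2.44 Ω.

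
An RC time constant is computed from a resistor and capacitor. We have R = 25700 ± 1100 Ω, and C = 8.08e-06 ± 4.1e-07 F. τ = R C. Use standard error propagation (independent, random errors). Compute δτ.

Each factor contributes (exponent × relative error)² to (δτ/τ)²:
  (1·δR/R)² = (1×0.0428)² = 0.00183;  (1·δC/C)² = (1×0.0507)² = 0.00257
δτ/τ = √(0.00441) = 0.0664
τ = 0.208 s, so δτ = 0.0664 × 0.208 = 0.0138 s.

0.0138 s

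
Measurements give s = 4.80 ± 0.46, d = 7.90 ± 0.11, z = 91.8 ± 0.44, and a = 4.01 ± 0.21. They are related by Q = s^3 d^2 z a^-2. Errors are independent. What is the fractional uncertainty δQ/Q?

0.307

Each factor contributes (exponent × relative error)² to (δQ/Q)²:
  (3·δs/s)² = (3×0.0958)² = 0.0827;  (2·δd/d)² = (2×0.0139)² = 0.000776;  (1·δz/z)² = (1×0.00479)² = 2.3e-05;  (-2·δa/a)² = (-2×0.0524)² = 0.0110
δQ/Q = √(0.0944) = 0.307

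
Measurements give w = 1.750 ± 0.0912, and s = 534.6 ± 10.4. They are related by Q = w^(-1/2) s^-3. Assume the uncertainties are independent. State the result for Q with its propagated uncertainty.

(4.948 ± 0.316) × 10^-9

Products/powers → add relative errors in quadrature, weighted by exponent:
  (−½·δw/w)² = (-0.5×0.0521)² = 0.000679;  (-3·δs/s)² = (-3×0.0195)² = 0.00341
δQ/Q = √(0.00409) = 0.0639
Q = 4.948e-09, so δQ = 0.0639 × 4.948e-09 = 3.16e-10.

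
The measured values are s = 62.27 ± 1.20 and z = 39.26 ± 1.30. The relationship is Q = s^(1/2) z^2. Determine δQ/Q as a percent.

6.69%

For a monomial Q ∝ s^(1/2), z^2, fractional errors add in quadrature:
  (½·δs/s)² = (0.5×0.0193)² = 9.28e-05;  (2·δz/z)² = (2×0.0331)² = 0.00439
δQ/Q = √(0.00448) = 0.0669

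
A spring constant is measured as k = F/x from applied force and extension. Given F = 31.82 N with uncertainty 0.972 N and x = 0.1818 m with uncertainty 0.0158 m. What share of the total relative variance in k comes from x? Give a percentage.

89.0%

(δk/k)² = (1·δF/F)² + (-1·δx/x)²
  F term: (1×0.0305)² = 0.000933
  x term: (-1×0.0869)² = 0.00755
Total = 0.00849. Share from x = 0.00755/0.00849 = 0.890.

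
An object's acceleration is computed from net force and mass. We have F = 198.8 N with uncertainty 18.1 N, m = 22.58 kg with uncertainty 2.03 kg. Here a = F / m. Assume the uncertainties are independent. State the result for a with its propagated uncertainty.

Relative error in a monomial: (δa/a)² = Σ (nᵢ · δxᵢ/xᵢ)².
  (1·δF/F)² = (1×0.0910)² = 0.00829;  (-1·δm/m)² = (-1×0.0899)² = 0.00808
δa/a = √(0.0164) = 0.128
a = 8.804 m/s^2, so δa = 0.128 × 8.804 = 1.13 m/s^2.

8.804 ± 1.13 m/s^2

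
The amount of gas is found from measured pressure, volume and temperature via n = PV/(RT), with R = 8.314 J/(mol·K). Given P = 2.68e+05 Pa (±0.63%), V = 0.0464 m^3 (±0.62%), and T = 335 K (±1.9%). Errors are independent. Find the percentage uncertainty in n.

Each factor contributes (exponent × relative error)² to (δn/n)²:
  (1·δP/P)² = (1×0.00630)² = 3.97e-05;  (1·δV/V)² = (1×0.00620)² = 3.84e-05;  (-1·δT/T)² = (-1×0.0190)² = 0.000361
δn/n = √(0.000439) = 0.0210

2.10%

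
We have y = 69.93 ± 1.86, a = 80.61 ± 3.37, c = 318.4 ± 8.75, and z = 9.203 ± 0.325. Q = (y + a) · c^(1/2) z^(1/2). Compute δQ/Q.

Let u = y + a = 150.5. δu = √(δy² + δa²) = √(3.46 + 11.4) = 3.85, so δu/u = 0.0256.
Q is then a monomial in u, c, z:
δQ/Q = √((δu/u)² + (½·δc/c)² + (½·δz/z)²) = √(0.000654 + 0.000189 + 0.000312) = 0.0340

0.0340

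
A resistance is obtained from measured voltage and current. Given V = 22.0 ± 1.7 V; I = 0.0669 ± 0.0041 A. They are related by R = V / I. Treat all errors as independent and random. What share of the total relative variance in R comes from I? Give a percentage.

38.6%

(δR/R)² = (1·δV/V)² + (-1·δI/I)²
  V term: (1×0.0773)² = 0.00597
  I term: (-1×0.0613)² = 0.00376
Total = 0.00973. Share from I = 0.00376/0.00973 = 0.386.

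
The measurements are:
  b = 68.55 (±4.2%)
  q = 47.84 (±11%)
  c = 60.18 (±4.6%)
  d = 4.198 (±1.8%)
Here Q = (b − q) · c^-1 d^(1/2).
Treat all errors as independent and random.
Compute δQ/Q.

Let u = b − q = 20.71. δu = √(δb² + δq²) = √(8.29 + 27.7) = 6.00, so δu/u = 0.290.
Q is then a monomial in u, c, d:
δQ/Q = √((δu/u)² + (-1·δc/c)² + (½·δd/d)²) = √(0.0839 + 0.00212 + 8.1e-05) = 0.293

0.293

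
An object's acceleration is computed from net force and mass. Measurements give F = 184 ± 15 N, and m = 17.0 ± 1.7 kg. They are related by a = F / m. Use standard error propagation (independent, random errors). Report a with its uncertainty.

10.8 ± 1.40 m/s^2

a is a product of powers, so relative uncertainties combine in quadrature:
  (1·δF/F)² = (1×0.0815)² = 0.00665;  (-1·δm/m)² = (-1×0.100)² = 0.0100
δa/a = √(0.0166) = 0.129
a = 10.8 m/s^2, so δa = 0.129 × 10.8 = 1.40 m/s^2.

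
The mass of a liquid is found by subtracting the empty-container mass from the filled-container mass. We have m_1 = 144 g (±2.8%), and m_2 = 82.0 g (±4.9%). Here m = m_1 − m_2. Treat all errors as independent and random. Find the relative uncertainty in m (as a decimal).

0.0918

Sums and differences: (δm)² = Σ (cᵢ δxᵢ)².
  (δm_1)² = 16.3;  (δm_2)² = 16.1
δm = √(32.4) = 5.69 g
m = 62.0 g, so δm/m = 5.69/62.0 = 0.0918.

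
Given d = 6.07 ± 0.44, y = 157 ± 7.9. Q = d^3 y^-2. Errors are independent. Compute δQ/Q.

Each factor contributes (exponent × relative error)² to (δQ/Q)²:
  (3·δd/d)² = (3×0.0725)² = 0.0473;  (-2·δy/y)² = (-2×0.0503)² = 0.0101
δQ/Q = √(0.0574) = 0.240

0.240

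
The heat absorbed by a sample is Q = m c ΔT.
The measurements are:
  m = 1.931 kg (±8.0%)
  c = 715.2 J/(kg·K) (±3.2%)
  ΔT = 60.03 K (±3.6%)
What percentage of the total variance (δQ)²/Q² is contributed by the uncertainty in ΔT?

14.9%

(δQ/Q)² = (1·δm/m)² + (1·δc/c)² + (1·δΔT/ΔT)²
  m term: (1×0.0800)² = 0.00640
  c term: (1×0.0320)² = 0.00102
  ΔT term: (1×0.0360)² = 0.00130
Total = 0.00872. Share from ΔT = 0.00130/0.00872 = 0.149.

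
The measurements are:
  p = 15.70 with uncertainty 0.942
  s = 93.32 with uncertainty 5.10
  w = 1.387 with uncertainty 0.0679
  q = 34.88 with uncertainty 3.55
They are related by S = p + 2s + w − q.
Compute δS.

10.8

Sums and differences: (δS)² = Σ (cᵢ δxᵢ)².
  (δp)² = 0.887;  (2·δs)² = 104;  (δw)² = 0.00461;  (δq)² = 12.6
δS = √(118) = 10.8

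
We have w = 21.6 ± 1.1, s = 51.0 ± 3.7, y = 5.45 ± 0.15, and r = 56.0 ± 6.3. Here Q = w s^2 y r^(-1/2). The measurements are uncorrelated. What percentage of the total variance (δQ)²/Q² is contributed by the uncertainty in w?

9.41%

(δQ/Q)² = (1·δw/w)² + (2·δs/s)² + (1·δy/y)² + (−½·δr/r)²
  w term: (1×0.0509)² = 0.00259
  s term: (2×0.0725)² = 0.0211
  y term: (1×0.0275)² = 0.000758
  r term: (-0.5×0.113)² = 0.00316
Total = 0.0276. Share from w = 0.00259/0.0276 = 0.0941.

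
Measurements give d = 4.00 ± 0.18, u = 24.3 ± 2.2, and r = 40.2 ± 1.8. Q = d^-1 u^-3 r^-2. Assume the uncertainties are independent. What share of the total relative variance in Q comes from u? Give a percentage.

(δQ/Q)² = (-1·δd/d)² + (-3·δu/u)² + (-2·δr/r)²
  d term: (-1×0.0450)² = 0.00202
  u term: (-3×0.0905)² = 0.0738
  r term: (-2×0.0448)² = 0.00802
Total = 0.0838. Share from u = 0.0738/0.0838 = 0.880.

88.0%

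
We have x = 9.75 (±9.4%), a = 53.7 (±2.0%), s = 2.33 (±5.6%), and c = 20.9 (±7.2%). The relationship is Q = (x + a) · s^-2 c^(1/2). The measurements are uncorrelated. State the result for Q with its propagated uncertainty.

53.4 ± 6.40

Let u = x + a = 63.5. δu = √(δx² + δa²) = √(0.840 + 1.15) = 1.41, so δu/u = 0.0223.
Q is then a monomial in u, s, c:
δQ/Q = √((δu/u)² + (-2·δs/s)² + (½·δc/c)²) = √(0.000495 + 0.0125 + 0.00130) = 0.120
Q = 53.4, so δQ = 0.120 × 53.4 = 6.40.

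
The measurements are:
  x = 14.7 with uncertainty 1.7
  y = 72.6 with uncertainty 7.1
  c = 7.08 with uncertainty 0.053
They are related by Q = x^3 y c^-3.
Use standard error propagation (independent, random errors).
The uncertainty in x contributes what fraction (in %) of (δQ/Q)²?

92.3%

(δQ/Q)² = (3·δx/x)² + (1·δy/y)² + (-3·δc/c)²
  x term: (3×0.116)² = 0.120
  y term: (1×0.0978)² = 0.00956
  c term: (-3×0.00749)² = 0.000504
Total = 0.130. Share from x = 0.120/0.130 = 0.923.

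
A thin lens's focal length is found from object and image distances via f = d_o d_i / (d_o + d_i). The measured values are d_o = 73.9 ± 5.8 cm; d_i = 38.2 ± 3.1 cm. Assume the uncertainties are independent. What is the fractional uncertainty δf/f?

∂f/∂d_o = (d_i/(d_o+d_i))² = 0.116;  ∂f/∂d_i = (d_o/(d_o+d_i))² = 0.435
δf = √((∂f/∂d_o · δd_o)² + (∂f/∂d_i · δd_i)²) = √(0.454 + 1.82) = 1.51 cm
f = 25.2 cm, so δf/f = 1.51/25.2 = 0.0598.

0.0598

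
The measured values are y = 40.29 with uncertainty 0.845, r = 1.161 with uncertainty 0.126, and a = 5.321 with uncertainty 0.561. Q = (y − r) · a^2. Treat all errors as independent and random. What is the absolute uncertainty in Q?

235

Let u = y − r = 39.13. δu = √(δy² + δr²) = √(0.714 + 0.0159) = 0.854, so δu/u = 0.0218.
Q is then a monomial in u, a:
δQ/Q = √((δu/u)² + (2·δa/a)²) = √(0.000477 + 0.0445) = 0.212
Q = 1108, so δQ = 0.212 × 1108 = 235.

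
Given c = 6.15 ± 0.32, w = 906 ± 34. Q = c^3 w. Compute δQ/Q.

Each factor contributes (exponent × relative error)² to (δQ/Q)²:
  (3·δc/c)² = (3×0.0520)² = 0.0244;  (1·δw/w)² = (1×0.0375)² = 0.00141
δQ/Q = √(0.0258) = 0.161

0.161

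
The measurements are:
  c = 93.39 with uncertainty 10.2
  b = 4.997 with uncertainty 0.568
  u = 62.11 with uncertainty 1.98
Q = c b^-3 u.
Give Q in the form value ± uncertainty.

Products/powers → add relative errors in quadrature, weighted by exponent:
  (1·δc/c)² = (1×0.109)² = 0.0119;  (-3·δb/b)² = (-3×0.114)² = 0.116;  (1·δu/u)² = (1×0.0319)² = 0.00102
δQ/Q = √(0.129) = 0.359
Q = 46.49, so δQ = 0.359 × 46.49 = 16.7.

46.49 ± 16.7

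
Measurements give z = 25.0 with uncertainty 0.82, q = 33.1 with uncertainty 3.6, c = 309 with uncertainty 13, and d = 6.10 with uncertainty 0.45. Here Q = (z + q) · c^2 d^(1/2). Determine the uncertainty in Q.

Let u = z + q = 58.1. δu = √(δz² + δq²) = √(0.672 + 13.0) = 3.69, so δu/u = 0.0635.
Q is then a monomial in u, c, d:
δQ/Q = √((δu/u)² + (2·δc/c)² + (½·δd/d)²) = √(0.00404 + 0.00708 + 0.00136) = 0.112
Q = 1.37e+07, so δQ = 0.112 × 1.37e+07 = 1.53e+06.

1.53e+06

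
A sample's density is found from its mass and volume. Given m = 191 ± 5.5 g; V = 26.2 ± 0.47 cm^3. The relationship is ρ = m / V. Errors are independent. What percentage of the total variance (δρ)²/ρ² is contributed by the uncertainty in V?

(δρ/ρ)² = (1·δm/m)² + (-1·δV/V)²
  m term: (1×0.0288)² = 0.000829
  V term: (-1×0.0179)² = 0.000322
Total = 0.00115. Share from V = 0.000322/0.00115 = 0.280.

28.0%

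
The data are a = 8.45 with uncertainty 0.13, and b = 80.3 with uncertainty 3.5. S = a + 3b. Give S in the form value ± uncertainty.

249 ± 10.5

S is a linear combination, so absolute uncertainties add in quadrature:
  (δa)² = 0.0169;  (3·δb)² = 110
δS = √(110) = 10.5
S = 249.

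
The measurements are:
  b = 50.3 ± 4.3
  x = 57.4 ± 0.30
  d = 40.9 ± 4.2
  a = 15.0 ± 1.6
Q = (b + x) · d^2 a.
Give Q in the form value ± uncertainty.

Let u = b + x = 108. δu = √(δb² + δx²) = √(18.5 + 0.0900) = 4.31, so δu/u = 0.0400.
Q is then a monomial in u, d, a:
δQ/Q = √((δu/u)² + (2·δd/d)² + (1·δa/a)²) = √(0.00160 + 0.0422 + 0.0114) = 0.235
Q = 2.7e+06, so δQ = 0.235 × 2.7e+06 = 6.35e+05.

(2.70 ± 0.635) × 10^6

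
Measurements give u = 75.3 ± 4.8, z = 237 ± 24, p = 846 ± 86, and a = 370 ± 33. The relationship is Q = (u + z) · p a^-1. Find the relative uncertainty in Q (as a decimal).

Let w = u + z = 312. δw = √(δu² + δz²) = √(23.0 + 576) = 24.5, so δw/w = 0.0784.
Q is then a monomial in w, p, a:
δQ/Q = √((δw/w)² + (1·δp/p)² + (-1·δa/a)²) = √(0.00614 + 0.0103 + 0.00795) = 0.156

0.156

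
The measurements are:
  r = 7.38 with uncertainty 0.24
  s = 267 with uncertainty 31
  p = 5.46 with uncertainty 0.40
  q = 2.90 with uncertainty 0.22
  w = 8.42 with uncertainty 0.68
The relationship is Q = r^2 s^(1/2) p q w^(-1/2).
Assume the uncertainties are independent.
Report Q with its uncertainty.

4860 ± 693

Each factor contributes (exponent × relative error)² to (δQ/Q)²:
  (2·δr/r)² = (2×0.0325)² = 0.00423;  (½·δs/s)² = (0.5×0.116)² = 0.00337;  (1·δp/p)² = (1×0.0733)² = 0.00537;  (1·δq/q)² = (1×0.0759)² = 0.00576;  (−½·δw/w)² = (-0.5×0.0808)² = 0.00163
δQ/Q = √(0.0204) = 0.143
Q = 4860, so δQ = 0.143 × 4860 = 693.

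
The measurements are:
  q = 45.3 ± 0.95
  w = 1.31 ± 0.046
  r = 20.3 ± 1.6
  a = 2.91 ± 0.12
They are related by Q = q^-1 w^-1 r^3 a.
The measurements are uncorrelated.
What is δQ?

Products/powers → add relative errors in quadrature, weighted by exponent:
  (-1·δq/q)² = (-1×0.0210)² = 0.000440;  (-1·δw/w)² = (-1×0.0351)² = 0.00123;  (3·δr/r)² = (3×0.0788)² = 0.0559;  (1·δa/a)² = (1×0.0412)² = 0.00170
δQ/Q = √(0.0593) = 0.243
Q = 410, so δQ = 0.243 × 410 = 99.9.

99.9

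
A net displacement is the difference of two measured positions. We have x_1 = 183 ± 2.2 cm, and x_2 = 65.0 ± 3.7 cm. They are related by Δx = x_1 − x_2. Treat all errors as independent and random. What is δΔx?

4.30 cm

Sums and differences: (δΔx)² = Σ (cᵢ δxᵢ)².
  (δx_1)² = 4.84;  (δx_2)² = 13.7
δΔx = √(18.5) = 4.30 cm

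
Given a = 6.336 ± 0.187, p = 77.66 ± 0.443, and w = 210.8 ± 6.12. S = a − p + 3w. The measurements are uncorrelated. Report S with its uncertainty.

Absolute uncertainties add in quadrature for a linear combination:
  (δa)² = 0.0350;  (δp)² = 0.196;  (3·δw)² = 337
δS = √(337) = 18.4
S = 561.1.

561.1 ± 18.4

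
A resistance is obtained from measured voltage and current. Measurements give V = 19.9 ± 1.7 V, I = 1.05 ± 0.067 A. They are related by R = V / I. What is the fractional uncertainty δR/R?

For a monomial R ∝ V, I^-1, fractional errors add in quadrature:
  (1·δV/V)² = (1×0.0854)² = 0.00730;  (-1·δI/I)² = (-1×0.0638)² = 0.00407
δR/R = √(0.0114) = 0.107

0.107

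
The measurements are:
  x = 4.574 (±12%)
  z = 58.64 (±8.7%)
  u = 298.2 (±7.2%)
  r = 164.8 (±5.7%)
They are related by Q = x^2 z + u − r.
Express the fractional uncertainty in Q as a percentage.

23.1%

Let p = x^2·z = 1227. δp/p = √((2·δx/x)² + (1·δz/z)²) = √(0.0576 + 0.00757) = 0.255, so δp = 313.
Q = p + u − r: δQ = √(δp² + δu² + δr²) = √(98100 + 461 + 88.2) = 314
Q = 1360, so δQ/Q = 314/1360 = 0.231.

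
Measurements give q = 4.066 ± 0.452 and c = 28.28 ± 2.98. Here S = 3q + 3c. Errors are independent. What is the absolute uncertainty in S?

9.04

Sums and differences: (δS)² = Σ (cᵢ δxᵢ)².
  (3·δq)² = 1.84;  (3·δc)² = 79.9
δS = √(81.8) = 9.04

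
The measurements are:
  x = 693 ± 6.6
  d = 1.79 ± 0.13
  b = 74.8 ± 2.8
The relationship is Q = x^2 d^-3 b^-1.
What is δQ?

Q is a product of powers, so relative uncertainties combine in quadrature:
  (2·δx/x)² = (2×0.00952)² = 0.000363;  (-3·δd/d)² = (-3×0.0726)² = 0.0475;  (-1·δb/b)² = (-1×0.0374)² = 0.00140
δQ/Q = √(0.0492) = 0.222
Q = 1120, so δQ = 0.222 × 1120 = 248.

248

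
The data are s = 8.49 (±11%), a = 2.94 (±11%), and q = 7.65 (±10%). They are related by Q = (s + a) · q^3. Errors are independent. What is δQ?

1600

Let u = s + a = 11.4. δu = √(δs² + δa²) = √(0.872 + 0.105) = 0.988, so δu/u = 0.0865.
Q is then a monomial in u, q:
δQ/Q = √((δu/u)² + (3·δq/q)²) = √(0.00748 + 0.0900) = 0.312
Q = 5120, so δQ = 0.312 × 5120 = 1600.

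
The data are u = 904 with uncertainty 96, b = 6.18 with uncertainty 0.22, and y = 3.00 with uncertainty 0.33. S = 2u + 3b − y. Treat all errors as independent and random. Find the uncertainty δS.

S is a linear combination, so absolute uncertainties add in quadrature:
  (2·δu)² = 36900;  (3·δb)² = 0.436;  (δy)² = 0.109
δS = √(36900) = 192

192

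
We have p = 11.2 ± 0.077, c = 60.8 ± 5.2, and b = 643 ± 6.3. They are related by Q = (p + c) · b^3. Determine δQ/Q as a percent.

Let u = p + c = 72.0. δu = √(δp² + δc²) = √(0.00593 + 27.0) = 5.20, so δu/u = 0.0722.
Q is then a monomial in u, b:
δQ/Q = √((δu/u)² + (3·δb/b)²) = √(0.00522 + 0.000864) = 0.0780

7.80%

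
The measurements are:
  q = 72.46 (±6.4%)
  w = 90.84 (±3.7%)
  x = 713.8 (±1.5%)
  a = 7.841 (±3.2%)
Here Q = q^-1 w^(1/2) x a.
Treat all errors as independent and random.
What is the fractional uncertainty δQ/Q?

Products/powers → add relative errors in quadrature, weighted by exponent:
  (-1·δq/q)² = (-1×0.0640)² = 0.00410;  (½·δw/w)² = (0.5×0.0370)² = 0.000342;  (1·δx/x)² = (1×0.0150)² = 0.000225;  (1·δa/a)² = (1×0.0320)² = 0.00102
δQ/Q = √(0.00569) = 0.0754

0.0754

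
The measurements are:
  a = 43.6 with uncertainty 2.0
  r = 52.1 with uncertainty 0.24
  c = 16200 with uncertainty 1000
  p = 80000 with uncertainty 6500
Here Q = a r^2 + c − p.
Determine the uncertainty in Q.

Let w = a·r^2 = 1.18e+05. δw/w = √((1·δa/a)² + (2·δr/r)²) = √(0.00210 + 8.49e-05) = 0.0468, so δw = 5540.
Q = w + c − p: δQ = √(δw² + δc² + δp²) = √(3.07e+07 + 1e+06 + 4.22e+07) = 8600

8600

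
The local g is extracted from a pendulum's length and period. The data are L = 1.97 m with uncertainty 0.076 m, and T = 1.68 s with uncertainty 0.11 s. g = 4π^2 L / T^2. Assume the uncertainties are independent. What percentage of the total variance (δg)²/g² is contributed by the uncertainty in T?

92.0%

(δg/g)² = (1·δL/L)² + (-2·δT/T)²
  L term: (1×0.0386)² = 0.00149
  T term: (-2×0.0655)² = 0.0171
Total = 0.0186. Share from T = 0.0171/0.0186 = 0.920.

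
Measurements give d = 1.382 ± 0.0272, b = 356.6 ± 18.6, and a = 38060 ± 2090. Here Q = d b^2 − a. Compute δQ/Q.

Let p = d·b^2 = 175700. δp/p = √((1·δd/d)² + (2·δb/b)²) = √(0.000387 + 0.0109) = 0.106, so δp = 18700.
Q = p − a: δQ = √(δp² + δa²) = √(3.48e+08 + 4.37e+06) = 18800
Q = 137700, so δQ/Q = 18800/137700 = 0.136.

0.136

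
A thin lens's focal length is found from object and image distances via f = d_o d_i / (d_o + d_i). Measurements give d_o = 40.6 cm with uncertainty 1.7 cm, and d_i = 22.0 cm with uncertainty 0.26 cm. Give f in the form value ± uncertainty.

∂f/∂d_o = (d_i/(d_o+d_i))² = 0.124;  ∂f/∂d_i = (d_o/(d_o+d_i))² = 0.421
δf = √((∂f/∂d_o · δd_o)² + (∂f/∂d_i · δd_i)²) = √(0.0441 + 0.0120) = 0.237 cm
f = 14.3 cm.

14.3 ± 0.237 cm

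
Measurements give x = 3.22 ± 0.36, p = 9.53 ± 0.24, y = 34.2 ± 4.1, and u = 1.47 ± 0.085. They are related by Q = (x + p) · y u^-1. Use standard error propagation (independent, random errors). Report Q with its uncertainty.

297 ± 40.7

Let w = x + p = 12.8. δw = √(δx² + δp²) = √(0.130 + 0.0576) = 0.433, so δw/w = 0.0339.
Q is then a monomial in w, y, u:
δQ/Q = √((δw/w)² + (1·δy/y)² + (-1·δu/u)²) = √(0.00115 + 0.0144 + 0.00334) = 0.137
Q = 297, so δQ = 0.137 × 297 = 40.7.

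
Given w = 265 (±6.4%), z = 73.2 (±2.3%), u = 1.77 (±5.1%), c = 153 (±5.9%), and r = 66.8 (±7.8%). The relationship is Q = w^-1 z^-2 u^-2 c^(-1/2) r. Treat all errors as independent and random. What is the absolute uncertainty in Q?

Relative error in a monomial: (δQ/Q)² = Σ (nᵢ · δxᵢ/xᵢ)².
  (-1·δw/w)² = (-1×0.0640)² = 0.00410;  (-2·δz/z)² = (-2×0.0230)² = 0.00212;  (-2·δu/u)² = (-2×0.0510)² = 0.0104;  (−½·δc/c)² = (-0.5×0.0590)² = 0.000870;  (1·δr/r)² = (1×0.0780)² = 0.00608
δQ/Q = √(0.0236) = 0.154
Q = 1.21e-06, so δQ = 0.154 × 1.21e-06 = 1.86e-07.

1.86e-07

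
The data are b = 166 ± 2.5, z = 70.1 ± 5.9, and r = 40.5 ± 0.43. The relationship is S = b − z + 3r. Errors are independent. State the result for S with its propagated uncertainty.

217 ± 6.54

Absolute uncertainties add in quadrature for a linear combination:
  (δb)² = 6.25;  (δz)² = 34.8;  (3·δr)² = 1.66
δS = √(42.7) = 6.54
S = 217.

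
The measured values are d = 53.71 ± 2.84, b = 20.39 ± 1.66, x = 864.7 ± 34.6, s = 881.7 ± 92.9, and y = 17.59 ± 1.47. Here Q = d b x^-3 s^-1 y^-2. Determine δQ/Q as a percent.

Products/powers → add relative errors in quadrature, weighted by exponent:
  (1·δd/d)² = (1×0.0529)² = 0.00280;  (1·δb/b)² = (1×0.0814)² = 0.00663;  (-3·δx/x)² = (-3×0.0400)² = 0.0144;  (-1·δs/s)² = (-1×0.105)² = 0.0111;  (-2·δy/y)² = (-2×0.0836)² = 0.0279
δQ/Q = √(0.0629) = 0.251

25.1%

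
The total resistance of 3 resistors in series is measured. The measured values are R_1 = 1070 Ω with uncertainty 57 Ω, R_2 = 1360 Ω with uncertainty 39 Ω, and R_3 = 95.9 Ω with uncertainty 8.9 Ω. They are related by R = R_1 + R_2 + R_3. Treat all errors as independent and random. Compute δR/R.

Each term contributes (cᵢ δxᵢ)² to (δR)²:
  (δR_1)² = 3250;  (δR_2)² = 1520;  (δR_3)² = 79.2
δR = √(4850) = 69.6 Ω
R = 2530 Ω, so δR/R = 69.6/2530 = 0.0276.

0.0276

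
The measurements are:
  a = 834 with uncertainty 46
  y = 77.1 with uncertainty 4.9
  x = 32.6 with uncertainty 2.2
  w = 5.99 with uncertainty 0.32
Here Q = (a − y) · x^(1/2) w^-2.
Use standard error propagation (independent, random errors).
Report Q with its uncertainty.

120 ± 15.4

Let u = a − y = 757. δu = √(δa² + δy²) = √(2120 + 24.0) = 46.3, so δu/u = 0.0611.
Q is then a monomial in u, x, w:
δQ/Q = √((δu/u)² + (½·δx/x)² + (-2·δw/w)²) = √(0.00374 + 0.00114 + 0.0114) = 0.128
Q = 120, so δQ = 0.128 × 120 = 15.4.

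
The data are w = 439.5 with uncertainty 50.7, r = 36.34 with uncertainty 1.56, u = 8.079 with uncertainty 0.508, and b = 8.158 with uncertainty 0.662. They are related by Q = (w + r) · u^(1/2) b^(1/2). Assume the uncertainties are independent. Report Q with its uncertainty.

Let h = w + r = 475.8. δh = √(δw² + δr²) = √(2570 + 2.43) = 50.7, so δh/h = 0.107.
Q is then a monomial in h, u, b:
δQ/Q = √((δh/h)² + (½·δu/u)² + (½·δb/b)²) = √(0.0114 + 0.000988 + 0.00165) = 0.118
Q = 3863, so δQ = 0.118 × 3863 = 457.

3863 ± 457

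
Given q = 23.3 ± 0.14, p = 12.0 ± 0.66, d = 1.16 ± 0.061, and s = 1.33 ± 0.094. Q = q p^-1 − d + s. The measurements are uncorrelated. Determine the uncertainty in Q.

0.155

Let w = q·p^-1 = 1.94. δw/w = √((1·δq/q)² + (-1·δp/p)²) = √(3.61e-05 + 0.00302) = 0.0553, so δw = 0.107.
Q = w − d + s: δQ = √(δw² + δd² + δs²) = √(0.0115 + 0.00372 + 0.00884) = 0.155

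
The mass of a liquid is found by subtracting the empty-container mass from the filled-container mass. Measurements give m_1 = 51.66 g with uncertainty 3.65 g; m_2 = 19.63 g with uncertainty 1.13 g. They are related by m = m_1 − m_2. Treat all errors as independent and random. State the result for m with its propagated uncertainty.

m is a linear combination, so absolute uncertainties add in quadrature:
  (δm_1)² = 13.3;  (δm_2)² = 1.28
δm = √(14.6) = 3.82 g
m = 32.03 g.

32.03 ± 3.82 g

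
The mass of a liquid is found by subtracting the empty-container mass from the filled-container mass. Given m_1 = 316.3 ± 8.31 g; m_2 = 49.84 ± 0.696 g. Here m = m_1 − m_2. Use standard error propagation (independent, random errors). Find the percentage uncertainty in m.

3.13%

Each term contributes (cᵢ δxᵢ)² to (δm)²:
  (δm_1)² = 69.1;  (δm_2)² = 0.484
δm = √(69.5) = 8.34 g
m = 266.5 g, so δm/m = 8.34/266.5 = 0.0313.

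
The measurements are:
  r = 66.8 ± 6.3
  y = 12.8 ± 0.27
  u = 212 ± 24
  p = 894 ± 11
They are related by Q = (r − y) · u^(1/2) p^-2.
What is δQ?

0.000130

Let w = r − y = 54.0. δw = √(δr² + δy²) = √(39.7 + 0.0729) = 6.31, so δw/w = 0.117.
Q is then a monomial in w, u, p:
δQ/Q = √((δw/w)² + (½·δu/u)² + (-2·δp/p)²) = √(0.0136 + 0.00320 + 0.000606) = 0.132
Q = 0.000984, so δQ = 0.132 × 0.000984 = 0.000130.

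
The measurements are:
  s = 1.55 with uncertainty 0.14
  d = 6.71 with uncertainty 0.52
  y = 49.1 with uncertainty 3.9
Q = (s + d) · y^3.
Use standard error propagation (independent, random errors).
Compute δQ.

2.42e+05

Let u = s + d = 8.26. δu = √(δs² + δd²) = √(0.0196 + 0.270) = 0.539, so δu/u = 0.0652.
Q is then a monomial in u, y:
δQ/Q = √((δu/u)² + (3·δy/y)²) = √(0.00425 + 0.0568) = 0.247
Q = 9.78e+05, so δQ = 0.247 × 9.78e+05 = 2.42e+05.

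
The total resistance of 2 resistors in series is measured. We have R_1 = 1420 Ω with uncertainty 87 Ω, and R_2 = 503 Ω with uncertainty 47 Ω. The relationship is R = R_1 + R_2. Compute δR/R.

0.0514

Absolute uncertainties add in quadrature for a linear combination:
  (δR_1)² = 7570;  (δR_2)² = 2210
δR = √(9780) = 98.9 Ω
R = 1920 Ω, so δR/R = 98.9/1920 = 0.0514.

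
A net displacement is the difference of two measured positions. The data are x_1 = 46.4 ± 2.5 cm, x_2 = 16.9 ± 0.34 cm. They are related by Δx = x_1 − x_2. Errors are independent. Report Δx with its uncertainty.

29.5 ± 2.52 cm

Each term contributes (cᵢ δxᵢ)² to (δΔx)²:
  (δx_1)² = 6.25;  (δx_2)² = 0.116
δΔx = √(6.37) = 2.52 cm
Δx = 29.5 cm.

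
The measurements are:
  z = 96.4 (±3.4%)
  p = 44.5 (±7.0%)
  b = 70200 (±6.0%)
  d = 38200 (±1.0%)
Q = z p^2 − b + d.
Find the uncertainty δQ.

27800

Let w = z·p^2 = 1.91e+05. δw/w = √((1·δz/z)² + (2·δp/p)²) = √(0.00116 + 0.0196) = 0.144, so δw = 27500.
Q = w − b + d: δQ = √(δw² + δb² + δd²) = √(7.56e+08 + 1.77e+07 + 1.46e+05) = 27800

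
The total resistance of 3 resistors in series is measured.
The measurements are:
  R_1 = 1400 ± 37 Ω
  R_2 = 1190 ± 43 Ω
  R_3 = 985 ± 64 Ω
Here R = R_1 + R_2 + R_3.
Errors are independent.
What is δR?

85.5 Ω

Each term contributes (cᵢ δxᵢ)² to (δR)²:
  (δR_1)² = 1370;  (δR_2)² = 1850;  (δR_3)² = 4100
δR = √(7310) = 85.5 Ω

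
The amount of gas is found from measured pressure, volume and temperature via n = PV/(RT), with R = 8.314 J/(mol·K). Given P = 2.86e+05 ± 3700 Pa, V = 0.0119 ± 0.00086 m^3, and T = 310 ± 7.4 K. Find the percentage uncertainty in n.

Since n is a product/quotient, work with relative uncertainties:
  (1·δP/P)² = (1×0.0129)² = 0.000167;  (1·δV/V)² = (1×0.0723)² = 0.00522;  (-1·δT/T)² = (-1×0.0239)² = 0.000570
δn/n = √(0.00596) = 0.0772

7.72%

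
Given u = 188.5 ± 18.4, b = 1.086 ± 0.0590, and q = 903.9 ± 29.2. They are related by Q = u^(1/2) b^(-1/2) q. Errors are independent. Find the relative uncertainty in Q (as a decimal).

Products/powers → add relative errors in quadrature, weighted by exponent:
  (½·δu/u)² = (0.5×0.0976)² = 0.00238;  (−½·δb/b)² = (-0.5×0.0543)² = 0.000738;  (1·δq/q)² = (1×0.0323)² = 0.00104
δQ/Q = √(0.00416) = 0.0645

0.0645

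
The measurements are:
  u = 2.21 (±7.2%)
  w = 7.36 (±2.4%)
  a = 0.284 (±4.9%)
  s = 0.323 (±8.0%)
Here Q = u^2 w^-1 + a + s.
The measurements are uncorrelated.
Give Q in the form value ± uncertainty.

1.27 ± 0.101

Let p = u^2·w^-1 = 0.664. δp/p = √((2·δu/u)² + (-1·δw/w)²) = √(0.0207 + 0.000576) = 0.146, so δp = 0.0969.
Q = p + a + s: δQ = √(δp² + δa² + δs²) = √(0.00939 + 0.000194 + 0.000668) = 0.101
Q = 1.27.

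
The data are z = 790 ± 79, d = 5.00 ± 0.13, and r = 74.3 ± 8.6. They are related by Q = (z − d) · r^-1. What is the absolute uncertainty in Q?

1.62

Let u = z − d = 785. δu = √(δz² + δd²) = √(6240 + 0.0169) = 79.0, so δu/u = 0.101.
Q is then a monomial in u, r:
δQ/Q = √((δu/u)² + (-1·δr/r)²) = √(0.0101 + 0.0134) = 0.153
Q = 10.6, so δQ = 0.153 × 10.6 = 1.62.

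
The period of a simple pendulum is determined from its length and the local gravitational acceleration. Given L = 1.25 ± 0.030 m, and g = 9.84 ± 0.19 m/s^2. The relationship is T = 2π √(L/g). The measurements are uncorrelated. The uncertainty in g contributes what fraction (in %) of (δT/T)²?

(δT/T)² = (½·δL/L)² + (−½·δg/g)²
  L term: (0.5×0.0240)² = 0.000144
  g term: (-0.5×0.0193)² = 9.32e-05
Total = 0.000237. Share from g = 9.32e-05/0.000237 = 0.393.

39.3%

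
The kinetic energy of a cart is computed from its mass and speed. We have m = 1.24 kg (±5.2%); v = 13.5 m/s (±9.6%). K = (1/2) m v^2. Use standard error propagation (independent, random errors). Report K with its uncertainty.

113 ± 22.5 J

Relative error in a monomial: (δK/K)² = Σ (nᵢ · δxᵢ/xᵢ)².
  (1·δm/m)² = (1×0.0520)² = 0.00270;  (2·δv/v)² = (2×0.0960)² = 0.0369
δK/K = √(0.0396) = 0.199
K = 113 J, so δK = 0.199 × 113 = 22.5 J.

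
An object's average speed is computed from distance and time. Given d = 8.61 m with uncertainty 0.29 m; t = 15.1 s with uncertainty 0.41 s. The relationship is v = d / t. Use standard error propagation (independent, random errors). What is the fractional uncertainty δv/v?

0.0433

Products/powers → add relative errors in quadrature, weighted by exponent:
  (1·δd/d)² = (1×0.0337)² = 0.00113;  (-1·δt/t)² = (-1×0.0272)² = 0.000737
δv/v = √(0.00187) = 0.0433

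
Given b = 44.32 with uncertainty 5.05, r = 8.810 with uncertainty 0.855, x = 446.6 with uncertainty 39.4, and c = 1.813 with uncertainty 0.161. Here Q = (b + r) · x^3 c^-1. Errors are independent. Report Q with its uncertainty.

(2.610 ± 0.771) × 10^9

Let u = b + r = 53.13. δu = √(δb² + δr²) = √(25.5 + 0.731) = 5.12, so δu/u = 0.0964.
Q is then a monomial in u, x, c:
δQ/Q = √((δu/u)² + (3·δx/x)² + (-1·δc/c)²) = √(0.00929 + 0.0700 + 0.00789) = 0.295
Q = 2.61e+09, so δQ = 0.295 × 2.61e+09 = 7.71e+08.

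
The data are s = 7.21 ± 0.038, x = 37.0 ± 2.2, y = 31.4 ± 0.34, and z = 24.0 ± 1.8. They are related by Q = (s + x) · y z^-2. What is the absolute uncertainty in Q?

Let u = s + x = 44.2. δu = √(δs² + δx²) = √(0.00144 + 4.84) = 2.20, so δu/u = 0.0498.
Q is then a monomial in u, y, z:
δQ/Q = √((δu/u)² + (1·δy/y)² + (-2·δz/z)²) = √(0.00248 + 0.000117 + 0.0225) = 0.158
Q = 2.41, so δQ = 0.158 × 2.41 = 0.382.

0.382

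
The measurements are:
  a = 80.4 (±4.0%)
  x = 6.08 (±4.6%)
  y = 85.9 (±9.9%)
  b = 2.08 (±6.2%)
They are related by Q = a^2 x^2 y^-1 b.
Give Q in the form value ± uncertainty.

Products/powers → add relative errors in quadrature, weighted by exponent:
  (2·δa/a)² = (2×0.0400)² = 0.00640;  (2·δx/x)² = (2×0.0460)² = 0.00846;  (-1·δy/y)² = (-1×0.0990)² = 0.00980;  (1·δb/b)² = (1×0.0620)² = 0.00384
δQ/Q = √(0.0285) = 0.169
Q = 5790, so δQ = 0.169 × 5790 = 977.

5790 ± 977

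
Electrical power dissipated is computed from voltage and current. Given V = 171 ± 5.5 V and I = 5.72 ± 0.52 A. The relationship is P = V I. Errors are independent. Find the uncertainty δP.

Each factor contributes (exponent × relative error)² to (δP/P)²:
  (1·δV/V)² = (1×0.0322)² = 0.00103;  (1·δI/I)² = (1×0.0909)² = 0.00826
δP/P = √(0.00930) = 0.0964
P = 978 W, so δP = 0.0964 × 978 = 94.3 W.

94.3 W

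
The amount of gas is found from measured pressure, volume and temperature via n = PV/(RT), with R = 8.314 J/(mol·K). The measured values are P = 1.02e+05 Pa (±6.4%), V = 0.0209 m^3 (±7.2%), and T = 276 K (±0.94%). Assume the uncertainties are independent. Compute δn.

0.0899 mol

Each factor contributes (exponent × relative error)² to (δn/n)²:
  (1·δP/P)² = (1×0.0640)² = 0.00410;  (1·δV/V)² = (1×0.0720)² = 0.00518;  (-1·δT/T)² = (-1×0.00940)² = 8.84e-05
δn/n = √(0.00937) = 0.0968
n = 0.929 mol, so δn = 0.0968 × 0.929 = 0.0899 mol.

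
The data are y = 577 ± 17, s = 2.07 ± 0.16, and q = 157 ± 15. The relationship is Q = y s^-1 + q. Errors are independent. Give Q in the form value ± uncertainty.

Let p = y·s^-1 = 279. δp/p = √((1·δy/y)² + (-1·δs/s)²) = √(0.000868 + 0.00597) = 0.0827, so δp = 23.1.
Q = p + q: δQ = √(δp² + δq²) = √(532 + 225) = 27.5
Q = 436.

436 ± 27.5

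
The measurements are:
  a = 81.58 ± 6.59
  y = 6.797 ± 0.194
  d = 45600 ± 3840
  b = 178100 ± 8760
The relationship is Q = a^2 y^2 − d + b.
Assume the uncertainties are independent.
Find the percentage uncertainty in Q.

12.2%

Let p = a^2·y^2 = 307500. δp/p = √((2·δa/a)² + (2·δy/y)²) = √(0.0261 + 0.00326) = 0.171, so δp = 52700.
Q = p − d + b: δQ = √(δp² + δd² + δb²) = √(2.78e+09 + 1.47e+07 + 7.67e+07) = 53500
Q = 440000, so δQ/Q = 53500/440000 = 0.122.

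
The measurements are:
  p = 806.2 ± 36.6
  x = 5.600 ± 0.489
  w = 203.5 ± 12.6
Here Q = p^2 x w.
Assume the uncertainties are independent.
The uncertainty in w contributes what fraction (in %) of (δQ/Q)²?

19.5%

(δQ/Q)² = (2·δp/p)² + (1·δx/x)² + (1·δw/w)²
  p term: (2×0.0454)² = 0.00824
  x term: (1×0.0873)² = 0.00763
  w term: (1×0.0619)² = 0.00383
Total = 0.0197. Share from w = 0.00383/0.0197 = 0.195.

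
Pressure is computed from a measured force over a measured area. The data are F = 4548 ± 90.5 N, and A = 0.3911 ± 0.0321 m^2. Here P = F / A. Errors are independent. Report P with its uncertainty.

11630 ± 982 Pa

Products/powers → add relative errors in quadrature, weighted by exponent:
  (1·δF/F)² = (1×0.0199)² = 0.000396;  (-1·δA/A)² = (-1×0.0821)² = 0.00674
δP/P = √(0.00713) = 0.0845
P = 11630 Pa, so δP = 0.0845 × 11630 = 982 Pa.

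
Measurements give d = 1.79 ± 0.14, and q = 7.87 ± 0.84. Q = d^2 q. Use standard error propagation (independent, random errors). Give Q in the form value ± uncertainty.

25.2 ± 4.78

Each factor contributes (exponent × relative error)² to (δQ/Q)²:
  (2·δd/d)² = (2×0.0782)² = 0.0245;  (1·δq/q)² = (1×0.107)² = 0.0114
δQ/Q = √(0.0359) = 0.189
Q = 25.2, so δQ = 0.189 × 25.2 = 4.78.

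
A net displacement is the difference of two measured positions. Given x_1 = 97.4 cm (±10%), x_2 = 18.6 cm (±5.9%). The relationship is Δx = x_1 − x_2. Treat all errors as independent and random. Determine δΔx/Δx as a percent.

Sums and differences: (δΔx)² = Σ (cᵢ δxᵢ)².
  (δx_1)² = 94.9;  (δx_2)² = 1.20
δΔx = √(96.1) = 9.80 cm
Δx = 78.8 cm, so δΔx/Δx = 9.80/78.8 = 0.124.

12.4%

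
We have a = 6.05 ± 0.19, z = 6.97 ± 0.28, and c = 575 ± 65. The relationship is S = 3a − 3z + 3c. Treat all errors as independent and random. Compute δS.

Each term contributes (cᵢ δxᵢ)² to (δS)²:
  (3·δa)² = 0.325;  (3·δz)² = 0.706;  (3·δc)² = 38000
δS = √(38000) = 195

195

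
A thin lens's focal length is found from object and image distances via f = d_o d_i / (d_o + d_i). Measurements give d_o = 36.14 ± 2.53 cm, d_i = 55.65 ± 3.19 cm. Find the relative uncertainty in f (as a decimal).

0.0481

∂f/∂d_o = (d_i/(d_o+d_i))² = 0.368;  ∂f/∂d_i = (d_o/(d_o+d_i))² = 0.155
δf = √((∂f/∂d_o · δd_o)² + (∂f/∂d_i · δd_i)²) = √(0.865 + 0.245) = 1.05 cm
f = 21.91 cm, so δf/f = 1.05/21.91 = 0.0481.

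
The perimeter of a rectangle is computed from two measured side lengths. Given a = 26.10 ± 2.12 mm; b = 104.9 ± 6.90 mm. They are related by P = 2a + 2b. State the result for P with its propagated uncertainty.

Absolute uncertainties add in quadrature for a linear combination:
  (2·δa)² = 18.0;  (2·δb)² = 190
δP = √(208) = 14.4 mm
P = 262.0 mm.

262.0 ± 14.4 mm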